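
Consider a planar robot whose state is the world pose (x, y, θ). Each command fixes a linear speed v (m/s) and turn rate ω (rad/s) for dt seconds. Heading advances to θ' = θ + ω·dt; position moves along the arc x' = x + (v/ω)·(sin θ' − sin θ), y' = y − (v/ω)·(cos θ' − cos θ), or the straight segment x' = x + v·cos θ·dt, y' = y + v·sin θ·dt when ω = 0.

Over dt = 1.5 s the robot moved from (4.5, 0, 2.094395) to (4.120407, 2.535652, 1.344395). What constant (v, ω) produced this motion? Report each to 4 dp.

Δθ = 1.344395 − 2.094395 = -0.750000
ω = Δθ/dt = -0.750000/1.5 = -0.5000
R = −Δy/(cos θ' − cos θ) = -3.5000
v = R·ω = -3.5000·-0.5000 = 1.7500

v = 1.7500, ω = -0.5000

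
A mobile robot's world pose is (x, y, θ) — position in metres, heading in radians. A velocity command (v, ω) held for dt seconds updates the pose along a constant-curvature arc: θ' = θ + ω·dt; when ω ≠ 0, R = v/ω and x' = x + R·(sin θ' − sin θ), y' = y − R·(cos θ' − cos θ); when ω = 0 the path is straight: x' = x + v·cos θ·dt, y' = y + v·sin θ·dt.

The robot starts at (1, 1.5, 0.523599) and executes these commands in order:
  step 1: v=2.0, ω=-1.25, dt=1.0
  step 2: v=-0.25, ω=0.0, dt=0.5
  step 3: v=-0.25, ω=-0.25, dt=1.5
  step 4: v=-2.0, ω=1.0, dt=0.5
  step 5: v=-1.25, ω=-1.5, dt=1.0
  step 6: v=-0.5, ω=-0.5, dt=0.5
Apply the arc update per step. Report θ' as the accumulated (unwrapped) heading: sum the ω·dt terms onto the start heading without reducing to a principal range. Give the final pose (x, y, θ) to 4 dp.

(1.7943, 3.7396, -2.3514)

step 1: θ'=-0.7264 (R=-1.6000) → pose (2.8627, 1.3105, -0.7264)
step 2: θ'=-0.7264 (straight) → pose (2.7692, 1.3935, -0.7264)
step 3: θ'=-1.1014 (R=1.0000) → pose (2.5416, 1.6887, -1.1014)
step 4: θ'=-0.6014 (R=-2.0000) → pose (1.8895, 2.4331, -0.6014)
step 5: θ'=-2.1014 (R=0.8333) → pose (1.6422, 3.5419, -2.1014)
step 6: θ'=-2.3514 (R=1.0000) → pose (1.7943, 3.7396, -2.3514)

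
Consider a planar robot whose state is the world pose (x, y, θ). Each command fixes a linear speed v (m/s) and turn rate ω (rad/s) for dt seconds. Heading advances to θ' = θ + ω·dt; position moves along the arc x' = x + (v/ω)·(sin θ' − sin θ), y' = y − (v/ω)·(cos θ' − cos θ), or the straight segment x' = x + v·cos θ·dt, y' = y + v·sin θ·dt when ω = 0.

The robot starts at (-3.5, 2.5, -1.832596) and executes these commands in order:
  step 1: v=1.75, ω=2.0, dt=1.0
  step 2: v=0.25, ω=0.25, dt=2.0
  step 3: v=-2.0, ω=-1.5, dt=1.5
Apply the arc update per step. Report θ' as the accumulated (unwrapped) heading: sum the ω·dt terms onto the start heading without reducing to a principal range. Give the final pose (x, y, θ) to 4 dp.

(-4.2152, 2.6743, -1.5826)

step 1: θ'=0.1674 (R=0.8750) → pose (-2.5090, 1.4108, 0.1674)
step 2: θ'=0.6674 (R=1.0000) → pose (-2.0567, 1.6114, 0.6674)
step 3: θ'=-1.5826 (R=1.3333) → pose (-4.2152, 2.6743, -1.5826)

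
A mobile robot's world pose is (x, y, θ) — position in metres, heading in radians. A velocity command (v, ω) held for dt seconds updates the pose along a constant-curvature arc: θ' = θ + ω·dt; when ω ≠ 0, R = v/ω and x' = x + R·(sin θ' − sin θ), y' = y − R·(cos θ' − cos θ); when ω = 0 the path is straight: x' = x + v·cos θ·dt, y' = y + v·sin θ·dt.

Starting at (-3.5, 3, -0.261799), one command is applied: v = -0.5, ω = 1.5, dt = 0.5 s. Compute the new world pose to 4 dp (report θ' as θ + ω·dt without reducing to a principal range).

θ' = -0.2618 + 1.5·0.5 = 0.4882
R = v/ω = -0.5/1.5 = -0.3333
x' = -3.5 + -0.3333·(sin 0.4882 − sin -0.2618) = -3.7426
y' = 3 − -0.3333·(cos 0.4882 − cos -0.2618) = 2.9724

(-3.7426, 2.9724, 0.4882)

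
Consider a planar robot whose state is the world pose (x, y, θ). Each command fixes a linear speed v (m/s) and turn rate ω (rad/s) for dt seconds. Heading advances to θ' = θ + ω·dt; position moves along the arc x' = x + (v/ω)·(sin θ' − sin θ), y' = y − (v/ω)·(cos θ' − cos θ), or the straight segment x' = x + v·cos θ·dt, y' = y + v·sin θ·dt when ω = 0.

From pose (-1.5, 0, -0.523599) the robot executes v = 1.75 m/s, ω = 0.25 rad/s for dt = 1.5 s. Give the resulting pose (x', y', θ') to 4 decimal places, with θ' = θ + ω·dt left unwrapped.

(0.9636, -0.8607, -0.1486)

θ' = -0.5236 + 0.25·1.5 = -0.1486
R = v/ω = 1.75/0.25 = 7.0000
x' = -1.5 + 7.0000·(sin -0.1486 − sin -0.5236) = 0.9636
y' = 0 − 7.0000·(cos -0.1486 − cos -0.5236) = -0.8607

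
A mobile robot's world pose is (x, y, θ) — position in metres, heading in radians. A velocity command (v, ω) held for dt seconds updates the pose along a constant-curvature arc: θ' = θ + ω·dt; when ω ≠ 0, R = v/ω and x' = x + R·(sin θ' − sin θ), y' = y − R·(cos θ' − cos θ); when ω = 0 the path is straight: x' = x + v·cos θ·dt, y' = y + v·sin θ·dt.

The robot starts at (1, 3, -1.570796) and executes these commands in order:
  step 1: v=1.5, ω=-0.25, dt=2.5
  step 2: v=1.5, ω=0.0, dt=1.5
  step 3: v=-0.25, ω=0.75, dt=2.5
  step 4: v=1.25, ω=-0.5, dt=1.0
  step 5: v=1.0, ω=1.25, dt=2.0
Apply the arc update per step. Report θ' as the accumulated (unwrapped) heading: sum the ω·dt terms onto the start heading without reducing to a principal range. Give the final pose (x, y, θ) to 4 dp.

(0.8057, -1.8604, 1.6792)

step 1: θ'=-2.1958 (R=-6.0000) → pose (-0.1342, -0.5106, -2.1958)
step 2: θ'=-2.1958 (straight) → pose (-1.4507, -2.3353, -2.1958)
step 3: θ'=-0.3208 (R=-0.3333) → pose (-1.6159, -1.8239, -0.3208)
step 4: θ'=-0.8208 (R=-2.5000) → pose (-0.5750, -2.4923, -0.8208)
step 5: θ'=1.6792 (R=0.8000) → pose (0.8057, -1.8604, 1.6792)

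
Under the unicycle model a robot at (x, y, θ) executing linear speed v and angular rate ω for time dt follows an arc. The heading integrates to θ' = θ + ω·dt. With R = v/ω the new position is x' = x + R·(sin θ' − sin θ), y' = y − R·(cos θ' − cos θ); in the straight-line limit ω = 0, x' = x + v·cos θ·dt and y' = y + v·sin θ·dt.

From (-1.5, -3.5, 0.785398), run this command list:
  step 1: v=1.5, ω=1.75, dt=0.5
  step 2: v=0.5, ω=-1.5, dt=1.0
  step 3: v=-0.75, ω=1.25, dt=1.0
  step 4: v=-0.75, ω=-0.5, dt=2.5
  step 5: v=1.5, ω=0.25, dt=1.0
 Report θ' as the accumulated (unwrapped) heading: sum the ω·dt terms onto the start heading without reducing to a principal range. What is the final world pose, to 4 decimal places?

(-1.2757, -3.7748, 0.4104)

step 1: θ'=1.6604 (R=0.8571) → pose (-1.2524, -2.8172, 1.6604)
step 2: θ'=0.1604 (R=-0.3333) → pose (-0.9736, -2.4583, 0.1604)
step 3: θ'=1.4104 (R=-0.6000) → pose (-1.4701, -2.9548, 1.4104)
step 4: θ'=0.1604 (R=1.5000) → pose (-2.7113, -4.1960, 0.1604)
step 5: θ'=0.4104 (R=6.0000) → pose (-1.2757, -3.7748, 0.4104)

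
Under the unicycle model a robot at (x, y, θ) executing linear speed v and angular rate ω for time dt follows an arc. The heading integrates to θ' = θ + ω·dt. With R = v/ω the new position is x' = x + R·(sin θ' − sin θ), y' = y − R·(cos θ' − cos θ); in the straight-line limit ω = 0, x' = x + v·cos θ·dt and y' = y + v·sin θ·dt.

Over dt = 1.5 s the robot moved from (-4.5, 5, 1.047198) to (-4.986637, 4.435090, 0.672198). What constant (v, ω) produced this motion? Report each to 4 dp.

v = -0.5000, ω = -0.2500

Δθ = 0.672198 − 1.047198 = -0.375000
ω = Δθ/dt = -0.375000/1.5 = -0.2500
R = −Δy/(cos θ' − cos θ) = 2.0000
v = R·ω = 2.0000·-0.2500 = -0.5000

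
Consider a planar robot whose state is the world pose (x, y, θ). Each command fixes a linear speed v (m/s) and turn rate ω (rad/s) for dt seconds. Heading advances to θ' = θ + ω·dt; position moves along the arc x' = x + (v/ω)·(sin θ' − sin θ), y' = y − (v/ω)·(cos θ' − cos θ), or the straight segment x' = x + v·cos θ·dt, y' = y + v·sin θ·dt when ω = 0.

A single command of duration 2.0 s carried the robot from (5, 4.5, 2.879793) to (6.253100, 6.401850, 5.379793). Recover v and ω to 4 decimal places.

Δθ = 5.379793 − 2.879793 = 2.500000
ω = Δθ/dt = 2.500000/2.0 = 1.2500
R = −Δy/(cos θ' − cos θ) = -1.2000
v = R·ω = -1.2000·1.2500 = -1.5000

v = -1.5000, ω = 1.2500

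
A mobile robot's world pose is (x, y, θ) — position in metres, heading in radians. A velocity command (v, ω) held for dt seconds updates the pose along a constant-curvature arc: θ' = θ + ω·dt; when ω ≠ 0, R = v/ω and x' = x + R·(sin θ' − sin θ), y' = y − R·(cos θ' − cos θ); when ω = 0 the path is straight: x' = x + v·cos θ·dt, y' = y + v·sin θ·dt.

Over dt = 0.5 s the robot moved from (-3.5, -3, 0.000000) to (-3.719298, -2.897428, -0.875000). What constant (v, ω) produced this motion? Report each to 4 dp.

v = -0.5000, ω = -1.7500

Δθ = -0.875000 − 0.000000 = -0.875000
ω = Δθ/dt = -0.875000/0.5 = -1.7500
R = Δx/(sin θ' − sin θ) = 0.2857
v = R·ω = 0.2857·-1.7500 = -0.5000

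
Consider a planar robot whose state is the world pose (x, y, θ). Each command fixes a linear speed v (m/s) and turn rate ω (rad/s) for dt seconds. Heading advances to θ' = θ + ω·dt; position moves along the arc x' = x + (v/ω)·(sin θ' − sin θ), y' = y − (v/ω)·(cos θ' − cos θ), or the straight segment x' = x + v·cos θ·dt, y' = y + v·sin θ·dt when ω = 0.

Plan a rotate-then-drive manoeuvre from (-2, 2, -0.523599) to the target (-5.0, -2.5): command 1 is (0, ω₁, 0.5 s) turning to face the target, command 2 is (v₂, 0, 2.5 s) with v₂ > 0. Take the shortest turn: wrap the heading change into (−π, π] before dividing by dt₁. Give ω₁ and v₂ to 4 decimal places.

heading to target = atan2(-2.5−2, -5−-2) = -2.1588
Δθ = wrap(-2.1588 − -0.5236) = -1.6352; ω₁ = Δθ/dt₁ = -3.2704
distance = √((-5−-2)² + (-2.5−2)²) = 5.4083; v₂ = distance/dt₂ = 2.1633

ω₁ = -3.2704, v₂ = 2.1633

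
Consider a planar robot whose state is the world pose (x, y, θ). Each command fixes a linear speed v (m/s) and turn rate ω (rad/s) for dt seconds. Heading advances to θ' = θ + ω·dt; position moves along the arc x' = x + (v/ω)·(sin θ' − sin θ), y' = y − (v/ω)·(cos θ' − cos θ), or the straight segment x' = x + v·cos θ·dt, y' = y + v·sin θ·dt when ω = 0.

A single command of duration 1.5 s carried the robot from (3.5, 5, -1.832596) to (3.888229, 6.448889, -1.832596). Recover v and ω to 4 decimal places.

Δθ = -1.832596 − -1.832596 = 0.000000
ω = Δθ/dt = 0.000000/1.5 = 0.0000
ω = 0 → v = (Δx·cos θ + Δy·sin θ)/dt = -1.0000

v = -1.0000, ω = 0.0000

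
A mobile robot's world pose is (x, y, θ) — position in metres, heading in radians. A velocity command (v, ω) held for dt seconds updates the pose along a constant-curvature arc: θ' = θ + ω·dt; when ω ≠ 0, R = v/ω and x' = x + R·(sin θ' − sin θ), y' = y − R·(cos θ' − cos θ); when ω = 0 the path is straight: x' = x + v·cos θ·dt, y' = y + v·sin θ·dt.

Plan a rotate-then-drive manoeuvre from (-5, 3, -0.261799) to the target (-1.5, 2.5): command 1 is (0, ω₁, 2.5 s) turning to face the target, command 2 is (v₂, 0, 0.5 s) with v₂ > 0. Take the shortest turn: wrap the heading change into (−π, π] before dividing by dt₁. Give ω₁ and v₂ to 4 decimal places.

heading to target = atan2(2.5−3, -1.5−-5) = -0.1419
Δθ = wrap(-0.1419 − -0.2618) = 0.1199; ω₁ = Δθ/dt₁ = 0.0480
distance = √((-1.5−-5)² + (2.5−3)²) = 3.5355; v₂ = distance/dt₂ = 7.0711

ω₁ = 0.0480, v₂ = 7.0711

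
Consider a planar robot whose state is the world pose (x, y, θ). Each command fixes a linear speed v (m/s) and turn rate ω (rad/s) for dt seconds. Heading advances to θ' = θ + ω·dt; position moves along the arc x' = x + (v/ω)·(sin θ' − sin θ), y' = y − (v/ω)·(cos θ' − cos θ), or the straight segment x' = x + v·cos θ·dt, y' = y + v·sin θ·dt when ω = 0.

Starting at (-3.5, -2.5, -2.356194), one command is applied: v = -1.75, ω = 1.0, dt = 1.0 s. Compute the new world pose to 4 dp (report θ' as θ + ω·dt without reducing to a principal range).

(-3.0276, -0.8899, -1.3562)

θ' = -2.3562 + 1.0·1.0 = -1.3562
R = v/ω = -1.75/1.0 = -1.7500
x' = -3.5 + -1.7500·(sin -1.3562 − sin -2.3562) = -3.0276
y' = -2.5 − -1.7500·(cos -1.3562 − cos -2.3562) = -0.8899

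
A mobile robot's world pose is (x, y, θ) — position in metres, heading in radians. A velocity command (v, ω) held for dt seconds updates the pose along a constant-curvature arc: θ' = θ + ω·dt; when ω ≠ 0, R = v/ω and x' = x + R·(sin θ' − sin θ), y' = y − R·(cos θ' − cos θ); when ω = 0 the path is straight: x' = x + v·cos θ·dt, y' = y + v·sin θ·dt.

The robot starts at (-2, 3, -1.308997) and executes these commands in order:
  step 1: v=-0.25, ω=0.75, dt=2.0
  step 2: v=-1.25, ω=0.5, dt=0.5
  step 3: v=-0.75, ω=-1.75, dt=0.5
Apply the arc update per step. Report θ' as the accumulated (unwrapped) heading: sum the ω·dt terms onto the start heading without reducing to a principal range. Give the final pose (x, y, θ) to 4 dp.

step 1: θ'=0.1910 (R=-0.3333) → pose (-2.3853, 3.2410, 0.1910)
step 2: θ'=0.4410 (R=-2.5000) → pose (-2.9778, 3.0473, 0.4410)
step 3: θ'=-0.4340 (R=0.4286) → pose (-3.3409, 3.0460, -0.4340)

(-3.3409, 3.0460, -0.4340)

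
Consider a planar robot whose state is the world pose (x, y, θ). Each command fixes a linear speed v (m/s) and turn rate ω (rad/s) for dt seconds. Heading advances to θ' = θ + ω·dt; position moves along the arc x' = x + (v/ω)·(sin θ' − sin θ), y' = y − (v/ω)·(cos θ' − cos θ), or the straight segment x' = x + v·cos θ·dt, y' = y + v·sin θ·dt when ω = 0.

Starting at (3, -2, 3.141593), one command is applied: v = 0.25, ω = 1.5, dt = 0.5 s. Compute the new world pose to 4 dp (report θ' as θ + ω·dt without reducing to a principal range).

θ' = 3.1416 + 1.5·0.5 = 3.8916
R = v/ω = 0.25/1.5 = 0.1667
x' = 3 + 0.1667·(sin 3.8916 − sin 3.1416) = 2.8864
y' = -2 − 0.1667·(cos 3.8916 − cos 3.1416) = -2.0447

(2.8864, -2.0447, 3.8916)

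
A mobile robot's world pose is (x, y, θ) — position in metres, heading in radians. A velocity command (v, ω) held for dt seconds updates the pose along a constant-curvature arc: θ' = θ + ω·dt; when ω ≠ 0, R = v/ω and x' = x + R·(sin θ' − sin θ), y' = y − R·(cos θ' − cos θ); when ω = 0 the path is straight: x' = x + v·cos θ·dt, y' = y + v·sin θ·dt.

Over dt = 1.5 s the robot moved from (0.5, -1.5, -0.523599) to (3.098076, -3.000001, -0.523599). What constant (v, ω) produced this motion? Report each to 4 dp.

Δθ = -0.523599 − -0.523599 = 0.000000
ω = Δθ/dt = 0.000000/1.5 = 0.0000
ω = 0 → v = (Δx·cos θ + Δy·sin θ)/dt = 2.0000

v = 2.0000, ω = 0.0000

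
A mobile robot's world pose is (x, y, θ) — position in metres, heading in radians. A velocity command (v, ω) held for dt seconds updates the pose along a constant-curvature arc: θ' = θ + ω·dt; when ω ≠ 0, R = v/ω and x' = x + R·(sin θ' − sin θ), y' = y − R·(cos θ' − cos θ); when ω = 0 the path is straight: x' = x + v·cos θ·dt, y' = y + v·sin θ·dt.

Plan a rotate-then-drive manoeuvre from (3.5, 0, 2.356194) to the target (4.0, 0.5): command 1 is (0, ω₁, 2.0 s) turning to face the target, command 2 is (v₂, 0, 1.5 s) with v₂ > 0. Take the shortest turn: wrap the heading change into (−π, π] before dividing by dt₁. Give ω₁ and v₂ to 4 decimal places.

ω₁ = -0.7854, v₂ = 0.4714

heading to target = atan2(0.5−0, 4−3.5) = 0.7854
Δθ = wrap(0.7854 − 2.3562) = -1.5708; ω₁ = Δθ/dt₁ = -0.7854
distance = √((4−3.5)² + (0.5−0)²) = 0.7071; v₂ = distance/dt₂ = 0.4714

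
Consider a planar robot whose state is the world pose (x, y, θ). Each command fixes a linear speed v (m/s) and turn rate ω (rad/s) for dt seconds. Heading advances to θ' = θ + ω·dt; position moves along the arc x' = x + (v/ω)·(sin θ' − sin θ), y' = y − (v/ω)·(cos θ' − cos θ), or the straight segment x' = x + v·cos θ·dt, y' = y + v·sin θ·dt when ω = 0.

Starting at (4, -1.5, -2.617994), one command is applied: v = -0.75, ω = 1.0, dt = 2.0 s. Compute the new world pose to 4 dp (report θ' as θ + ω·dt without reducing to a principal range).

(4.0596, -0.2392, -0.6180)

θ' = -2.6180 + 1.0·2.0 = -0.6180
R = v/ω = -0.75/1.0 = -0.7500
x' = 4 + -0.7500·(sin -0.6180 − sin -2.6180) = 4.0596
y' = -1.5 − -0.7500·(cos -0.6180 − cos -2.6180) = -0.2392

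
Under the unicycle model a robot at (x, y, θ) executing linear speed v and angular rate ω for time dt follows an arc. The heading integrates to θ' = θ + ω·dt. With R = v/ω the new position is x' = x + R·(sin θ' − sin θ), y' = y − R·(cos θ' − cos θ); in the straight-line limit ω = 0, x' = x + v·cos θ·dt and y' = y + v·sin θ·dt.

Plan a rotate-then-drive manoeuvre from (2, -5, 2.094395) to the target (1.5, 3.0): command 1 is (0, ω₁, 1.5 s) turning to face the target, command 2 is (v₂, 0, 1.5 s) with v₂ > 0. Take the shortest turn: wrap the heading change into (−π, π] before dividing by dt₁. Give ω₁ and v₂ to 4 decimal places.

ω₁ = -0.3075, v₂ = 5.3437

heading to target = atan2(3−-5, 1.5−2) = 1.6332
Δθ = wrap(1.6332 − 2.0944) = -0.4612; ω₁ = Δθ/dt₁ = -0.3075
distance = √((1.5−2)² + (3−-5)²) = 8.0156; v₂ = distance/dt₂ = 5.3437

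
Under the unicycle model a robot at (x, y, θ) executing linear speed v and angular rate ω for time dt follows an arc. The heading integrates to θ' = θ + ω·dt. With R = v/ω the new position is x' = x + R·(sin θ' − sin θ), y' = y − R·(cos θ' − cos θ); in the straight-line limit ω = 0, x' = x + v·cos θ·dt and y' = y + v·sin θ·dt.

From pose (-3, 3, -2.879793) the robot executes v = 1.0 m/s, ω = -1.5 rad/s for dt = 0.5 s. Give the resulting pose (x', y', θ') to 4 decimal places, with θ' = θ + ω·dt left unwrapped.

(-3.4852, 3.0552, -3.6298)

θ' = -2.8798 + -1.5·0.5 = -3.6298
R = v/ω = 1.0/-1.5 = -0.6667
x' = -3 + -0.6667·(sin -3.6298 − sin -2.8798) = -3.4852
y' = 3 − -0.6667·(cos -3.6298 − cos -2.8798) = 3.0552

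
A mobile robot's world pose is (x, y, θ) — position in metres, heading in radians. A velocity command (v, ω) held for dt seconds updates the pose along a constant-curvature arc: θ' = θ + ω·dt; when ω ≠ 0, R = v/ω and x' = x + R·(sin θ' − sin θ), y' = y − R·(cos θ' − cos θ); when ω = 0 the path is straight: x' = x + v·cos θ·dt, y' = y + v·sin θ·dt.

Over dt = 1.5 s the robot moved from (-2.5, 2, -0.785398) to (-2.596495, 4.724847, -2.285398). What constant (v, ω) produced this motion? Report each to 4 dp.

v = -2.0000, ω = -1.0000

Δθ = -2.285398 − -0.785398 = -1.500000
ω = Δθ/dt = -1.500000/1.5 = -1.0000
R = −Δy/(cos θ' − cos θ) = 2.0000
v = R·ω = 2.0000·-1.0000 = -2.0000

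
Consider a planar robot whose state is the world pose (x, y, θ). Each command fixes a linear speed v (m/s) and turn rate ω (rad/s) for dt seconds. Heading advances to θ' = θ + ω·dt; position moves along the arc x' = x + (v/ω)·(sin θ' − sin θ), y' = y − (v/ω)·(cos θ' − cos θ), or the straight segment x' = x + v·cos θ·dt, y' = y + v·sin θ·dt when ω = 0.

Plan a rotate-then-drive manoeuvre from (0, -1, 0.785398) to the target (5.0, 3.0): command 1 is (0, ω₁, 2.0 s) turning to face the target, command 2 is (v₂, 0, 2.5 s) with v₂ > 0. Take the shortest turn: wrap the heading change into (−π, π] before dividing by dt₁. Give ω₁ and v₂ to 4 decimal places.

heading to target = atan2(3−-1, 5−0) = 0.6747
Δθ = wrap(0.6747 − 0.7854) = -0.1107; ω₁ = Δθ/dt₁ = -0.0553
distance = √((5−0)² + (3−-1)²) = 6.4031; v₂ = distance/dt₂ = 2.5612

ω₁ = -0.0553, v₂ = 2.5612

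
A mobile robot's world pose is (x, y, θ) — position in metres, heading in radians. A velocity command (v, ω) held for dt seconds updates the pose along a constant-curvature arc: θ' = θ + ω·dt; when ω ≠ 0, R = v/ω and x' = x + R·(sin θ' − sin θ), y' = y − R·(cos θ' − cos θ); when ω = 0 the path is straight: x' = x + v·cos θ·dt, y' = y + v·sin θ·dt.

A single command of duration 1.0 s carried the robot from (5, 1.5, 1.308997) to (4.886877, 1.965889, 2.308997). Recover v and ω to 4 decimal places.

v = 0.5000, ω = 1.0000

Δθ = 2.308997 − 1.308997 = 1.000000
ω = Δθ/dt = 1.000000/1.0 = 1.0000
R = −Δy/(cos θ' − cos θ) = 0.5000
v = R·ω = 0.5000·1.0000 = 0.5000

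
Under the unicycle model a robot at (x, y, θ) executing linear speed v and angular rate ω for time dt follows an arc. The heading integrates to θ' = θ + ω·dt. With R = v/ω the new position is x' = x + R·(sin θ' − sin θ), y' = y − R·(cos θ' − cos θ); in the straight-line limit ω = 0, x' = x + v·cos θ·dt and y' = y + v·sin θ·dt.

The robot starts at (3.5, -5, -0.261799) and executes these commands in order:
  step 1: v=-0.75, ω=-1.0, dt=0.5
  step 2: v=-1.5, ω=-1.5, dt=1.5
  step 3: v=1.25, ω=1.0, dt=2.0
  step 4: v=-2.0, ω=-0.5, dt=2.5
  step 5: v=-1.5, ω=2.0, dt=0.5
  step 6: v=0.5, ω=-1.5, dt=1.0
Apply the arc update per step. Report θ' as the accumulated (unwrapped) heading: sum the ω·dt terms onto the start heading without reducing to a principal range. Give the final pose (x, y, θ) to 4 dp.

(3.0906, -0.0398, -2.7618)

step 1: θ'=-0.7618 (R=0.7500) → pose (3.1764, -4.8183, -0.7618)
step 2: θ'=-3.0118 (R=1.0000) → pose (3.7372, -3.1031, -3.0118)
step 3: θ'=-1.0118 (R=1.2500) → pose (2.8393, -5.0055, -1.0118)
step 4: θ'=-2.2618 (R=4.0000) → pose (3.1480, -0.3349, -2.2618)
step 5: θ'=-1.2618 (R=-0.7500) → pose (3.2845, 0.3712, -1.2618)
step 6: θ'=-2.7618 (R=-0.3333) → pose (3.0906, -0.0398, -2.7618)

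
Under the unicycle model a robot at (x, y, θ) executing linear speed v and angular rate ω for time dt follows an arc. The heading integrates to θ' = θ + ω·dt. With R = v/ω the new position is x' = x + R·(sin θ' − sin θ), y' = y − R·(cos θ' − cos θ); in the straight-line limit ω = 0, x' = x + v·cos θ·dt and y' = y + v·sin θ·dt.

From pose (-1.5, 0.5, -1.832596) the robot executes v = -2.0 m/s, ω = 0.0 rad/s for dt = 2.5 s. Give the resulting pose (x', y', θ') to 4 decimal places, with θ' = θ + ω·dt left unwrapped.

(-0.2059, 5.3296, -1.8326)

θ' = -1.8326 + 0.0·2.5 = -1.8326
ω = 0 → straight: x' = -1.5 + -2.0·cos(-1.8326)·2.5 = -0.2059
y' = 0.5 + -2.0·sin(-1.8326)·2.5 = 5.3296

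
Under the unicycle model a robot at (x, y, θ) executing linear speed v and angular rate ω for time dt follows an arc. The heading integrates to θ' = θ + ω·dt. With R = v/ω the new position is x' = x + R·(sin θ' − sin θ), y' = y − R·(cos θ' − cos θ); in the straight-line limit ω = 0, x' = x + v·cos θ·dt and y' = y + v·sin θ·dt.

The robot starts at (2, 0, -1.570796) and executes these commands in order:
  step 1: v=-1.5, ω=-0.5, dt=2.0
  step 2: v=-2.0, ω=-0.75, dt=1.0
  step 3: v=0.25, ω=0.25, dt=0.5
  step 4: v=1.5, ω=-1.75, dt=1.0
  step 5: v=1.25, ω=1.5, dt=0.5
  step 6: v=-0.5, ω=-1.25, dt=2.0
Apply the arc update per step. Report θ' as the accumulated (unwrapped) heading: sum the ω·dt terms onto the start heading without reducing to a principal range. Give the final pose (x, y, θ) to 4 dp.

step 1: θ'=-2.5708 (R=3.0000) → pose (3.3791, 2.5244, -2.5708)
step 2: θ'=-3.3208 (R=2.6667) → pose (5.2952, 2.9045, -3.3208)
step 3: θ'=-3.1958 (R=1.0000) → pose (5.1712, 2.9190, -3.1958)
step 4: θ'=-4.9458 (R=-0.8571) → pose (4.3837, 3.9731, -4.9458)
step 5: θ'=-4.1958 (R=0.8333) → pose (4.2975, 4.5775, -4.1958)
step 6: θ'=-6.6958 (R=0.4000) → pose (3.7893, 4.0135, -6.6958)

(3.7893, 4.0135, -6.6958)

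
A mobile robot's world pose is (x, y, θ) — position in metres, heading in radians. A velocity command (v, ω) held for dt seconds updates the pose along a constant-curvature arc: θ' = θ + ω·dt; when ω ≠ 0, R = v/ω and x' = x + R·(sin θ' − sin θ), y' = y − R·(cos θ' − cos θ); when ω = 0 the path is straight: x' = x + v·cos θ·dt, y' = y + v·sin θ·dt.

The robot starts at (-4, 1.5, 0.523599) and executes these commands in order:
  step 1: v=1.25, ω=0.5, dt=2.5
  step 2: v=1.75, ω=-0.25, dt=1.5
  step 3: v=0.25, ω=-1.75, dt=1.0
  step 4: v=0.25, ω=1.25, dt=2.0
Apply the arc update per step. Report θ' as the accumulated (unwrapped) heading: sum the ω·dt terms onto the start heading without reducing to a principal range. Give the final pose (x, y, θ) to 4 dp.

(-2.4149, 7.1846, 2.1486)

step 1: θ'=1.7736 (R=2.5000) → pose (-2.8012, 4.1686, 1.7736)
step 2: θ'=1.3986 (R=-7.0000) → pose (-2.8412, 6.7779, 1.3986)
step 3: θ'=-0.3514 (R=-0.1429) → pose (-2.6513, 6.8876, -0.3514)
step 4: θ'=2.1486 (R=0.2000) → pose (-2.4149, 7.1846, 2.1486)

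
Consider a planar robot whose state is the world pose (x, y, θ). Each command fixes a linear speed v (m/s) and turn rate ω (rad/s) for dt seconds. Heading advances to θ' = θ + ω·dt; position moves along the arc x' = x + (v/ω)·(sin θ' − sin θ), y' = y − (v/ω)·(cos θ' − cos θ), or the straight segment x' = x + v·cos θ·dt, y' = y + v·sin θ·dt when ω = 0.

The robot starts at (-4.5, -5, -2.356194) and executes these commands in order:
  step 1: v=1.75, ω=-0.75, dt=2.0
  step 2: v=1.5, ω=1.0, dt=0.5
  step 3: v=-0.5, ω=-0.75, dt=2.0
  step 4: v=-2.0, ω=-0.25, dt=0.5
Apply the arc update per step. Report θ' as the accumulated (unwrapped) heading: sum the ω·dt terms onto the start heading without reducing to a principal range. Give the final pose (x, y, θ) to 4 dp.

step 1: θ'=-3.8562 (R=-2.3333) → pose (-7.6790, -5.1126, -3.8562)
step 2: θ'=-3.3562 (R=1.5000) → pose (-8.3425, -4.7800, -3.3562)
step 3: θ'=-4.8562 (R=0.6667) → pose (-7.8247, -5.5269, -4.8562)
step 4: θ'=-4.9812 (R=8.0000) → pose (-8.0294, -6.5051, -4.9812)

(-8.0294, -6.5051, -4.9812)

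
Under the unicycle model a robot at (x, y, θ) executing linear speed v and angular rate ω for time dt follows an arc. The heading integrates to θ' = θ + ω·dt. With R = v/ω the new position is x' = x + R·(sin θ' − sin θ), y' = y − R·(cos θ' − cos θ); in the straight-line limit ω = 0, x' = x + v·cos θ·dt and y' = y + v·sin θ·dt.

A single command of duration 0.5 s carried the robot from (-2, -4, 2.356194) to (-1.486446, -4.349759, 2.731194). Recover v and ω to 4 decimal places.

v = -1.2500, ω = 0.7500

Δθ = 2.731194 − 2.356194 = 0.375000
ω = Δθ/dt = 0.375000/0.5 = 0.7500
R = Δx/(sin θ' − sin θ) = -1.6667
v = R·ω = -1.6667·0.7500 = -1.2500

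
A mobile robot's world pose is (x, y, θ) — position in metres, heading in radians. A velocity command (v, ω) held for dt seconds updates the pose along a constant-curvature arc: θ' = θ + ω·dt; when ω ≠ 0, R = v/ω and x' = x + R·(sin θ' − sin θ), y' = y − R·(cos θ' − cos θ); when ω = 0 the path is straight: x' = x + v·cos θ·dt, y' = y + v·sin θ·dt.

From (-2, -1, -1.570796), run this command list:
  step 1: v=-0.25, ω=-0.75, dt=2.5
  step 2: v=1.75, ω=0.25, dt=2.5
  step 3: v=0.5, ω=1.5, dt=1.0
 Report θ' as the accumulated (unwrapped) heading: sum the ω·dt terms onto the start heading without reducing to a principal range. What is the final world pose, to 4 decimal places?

(-6.0887, -1.1165, -1.3208)

step 1: θ'=-3.4458 (R=0.3333) → pose (-1.5668, -0.6820, -3.4458)
step 2: θ'=-2.8208 (R=7.0000) → pose (-5.8708, -0.7177, -2.8208)
step 3: θ'=-1.3208 (R=0.3333) → pose (-6.0887, -1.1165, -1.3208)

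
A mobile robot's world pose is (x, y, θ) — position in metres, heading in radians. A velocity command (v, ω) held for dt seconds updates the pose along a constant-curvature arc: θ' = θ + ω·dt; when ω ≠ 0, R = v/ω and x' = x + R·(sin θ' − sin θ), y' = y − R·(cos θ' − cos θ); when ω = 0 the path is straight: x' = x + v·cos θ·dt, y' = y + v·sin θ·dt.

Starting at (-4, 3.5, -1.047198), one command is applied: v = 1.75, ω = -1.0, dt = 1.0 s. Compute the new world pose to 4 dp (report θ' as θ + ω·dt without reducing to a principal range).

(-3.9604, 1.8225, -2.0472)

θ' = -1.0472 + -1.0·1.0 = -2.0472
R = v/ω = 1.75/-1.0 = -1.7500
x' = -4 + -1.7500·(sin -2.0472 − sin -1.0472) = -3.9604
y' = 3.5 − -1.7500·(cos -2.0472 − cos -1.0472) = 1.8225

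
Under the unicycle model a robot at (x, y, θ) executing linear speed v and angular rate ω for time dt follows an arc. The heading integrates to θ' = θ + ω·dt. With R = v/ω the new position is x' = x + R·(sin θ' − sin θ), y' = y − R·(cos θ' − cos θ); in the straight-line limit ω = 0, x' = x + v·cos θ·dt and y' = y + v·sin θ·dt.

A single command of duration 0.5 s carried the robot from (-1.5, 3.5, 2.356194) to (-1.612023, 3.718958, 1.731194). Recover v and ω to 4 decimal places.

Δθ = 1.731194 − 2.356194 = -0.625000
ω = Δθ/dt = -0.625000/0.5 = -1.2500
R = −Δy/(cos θ' − cos θ) = -0.4000
v = R·ω = -0.4000·-1.2500 = 0.5000

v = 0.5000, ω = -1.2500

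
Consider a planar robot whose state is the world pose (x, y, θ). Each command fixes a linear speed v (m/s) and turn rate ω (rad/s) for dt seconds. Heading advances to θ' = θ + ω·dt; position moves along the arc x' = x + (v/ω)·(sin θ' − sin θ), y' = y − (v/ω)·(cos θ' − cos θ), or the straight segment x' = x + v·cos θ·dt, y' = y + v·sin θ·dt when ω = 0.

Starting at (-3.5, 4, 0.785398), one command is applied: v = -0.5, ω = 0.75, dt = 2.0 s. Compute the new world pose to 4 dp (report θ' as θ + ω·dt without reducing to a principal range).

θ' = 0.7854 + 0.75·2.0 = 2.2854
R = v/ω = -0.5/0.75 = -0.6667
x' = -3.5 + -0.6667·(sin 2.2854 − sin 0.7854) = -3.5322
y' = 4 − -0.6667·(cos 2.2854 − cos 0.7854) = 3.0917

(-3.5322, 3.0917, 2.2854)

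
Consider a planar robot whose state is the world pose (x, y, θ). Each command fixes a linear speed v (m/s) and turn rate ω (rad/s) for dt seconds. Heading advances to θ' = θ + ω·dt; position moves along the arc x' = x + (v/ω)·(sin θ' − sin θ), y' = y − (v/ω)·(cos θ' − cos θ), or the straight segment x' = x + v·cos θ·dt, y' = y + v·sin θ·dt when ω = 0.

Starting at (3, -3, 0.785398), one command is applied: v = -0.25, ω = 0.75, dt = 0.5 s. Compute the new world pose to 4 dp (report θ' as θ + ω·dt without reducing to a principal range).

(2.9300, -3.1027, 1.1604)

θ' = 0.7854 + 0.75·0.5 = 1.1604
R = v/ω = -0.25/0.75 = -0.3333
x' = 3 + -0.3333·(sin 1.1604 − sin 0.7854) = 2.9300
y' = -3 − -0.3333·(cos 1.1604 − cos 0.7854) = -3.1027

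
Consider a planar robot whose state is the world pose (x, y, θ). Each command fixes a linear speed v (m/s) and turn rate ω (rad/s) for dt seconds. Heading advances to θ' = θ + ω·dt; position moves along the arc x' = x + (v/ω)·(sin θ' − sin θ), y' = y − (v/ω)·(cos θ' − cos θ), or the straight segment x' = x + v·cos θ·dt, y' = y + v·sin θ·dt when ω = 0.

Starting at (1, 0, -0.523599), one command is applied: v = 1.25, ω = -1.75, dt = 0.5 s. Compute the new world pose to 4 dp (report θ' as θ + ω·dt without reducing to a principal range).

θ' = -0.5236 + -1.75·0.5 = -1.3986
R = v/ω = 1.25/-1.75 = -0.7143
x' = 1 + -0.7143·(sin -1.3986 − sin -0.5236) = 1.3466
y' = 0 − -0.7143·(cos -1.3986 − cos -0.5236) = -0.4962

(1.3466, -0.4962, -1.3986)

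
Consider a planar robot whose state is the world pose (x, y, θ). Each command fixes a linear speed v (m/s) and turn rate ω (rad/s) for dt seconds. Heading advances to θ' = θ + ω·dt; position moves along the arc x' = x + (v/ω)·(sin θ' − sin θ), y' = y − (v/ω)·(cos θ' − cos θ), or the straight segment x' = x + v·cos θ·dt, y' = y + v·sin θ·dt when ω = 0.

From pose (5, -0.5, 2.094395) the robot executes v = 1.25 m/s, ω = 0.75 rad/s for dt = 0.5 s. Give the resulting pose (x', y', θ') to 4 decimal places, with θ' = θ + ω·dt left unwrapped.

(4.5945, -0.0292, 2.4694)

θ' = 2.0944 + 0.75·0.5 = 2.4694
R = v/ω = 1.25/0.75 = 1.6667
x' = 5 + 1.6667·(sin 2.4694 − sin 2.0944) = 4.5945
y' = -0.5 − 1.6667·(cos 2.4694 − cos 2.0944) = -0.0292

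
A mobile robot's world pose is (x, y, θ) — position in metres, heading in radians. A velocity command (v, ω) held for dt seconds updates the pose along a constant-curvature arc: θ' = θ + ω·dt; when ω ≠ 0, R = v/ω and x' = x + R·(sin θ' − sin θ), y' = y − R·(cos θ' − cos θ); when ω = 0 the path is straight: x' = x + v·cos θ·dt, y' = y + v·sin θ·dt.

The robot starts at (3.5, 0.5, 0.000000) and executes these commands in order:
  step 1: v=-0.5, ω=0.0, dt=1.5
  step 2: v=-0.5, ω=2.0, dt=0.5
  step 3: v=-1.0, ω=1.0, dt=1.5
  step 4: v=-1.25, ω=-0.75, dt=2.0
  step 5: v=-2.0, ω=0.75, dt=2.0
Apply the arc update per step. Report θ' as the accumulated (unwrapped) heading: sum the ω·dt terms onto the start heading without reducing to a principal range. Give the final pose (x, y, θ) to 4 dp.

step 1: θ'=0.0000 (straight) → pose (2.7500, 0.5000, 0.0000)
step 2: θ'=1.0000 (R=-0.2500) → pose (2.5396, 0.3851, 1.0000)
step 3: θ'=2.5000 (R=-1.0000) → pose (2.7826, -0.9564, 2.5000)
step 4: θ'=1.0000 (R=1.6667) → pose (3.1876, -3.1921, 1.0000)
step 5: θ'=2.5000 (R=-2.6667) → pose (3.8356, -6.7693, 2.5000)

(3.8356, -6.7693, 2.5000)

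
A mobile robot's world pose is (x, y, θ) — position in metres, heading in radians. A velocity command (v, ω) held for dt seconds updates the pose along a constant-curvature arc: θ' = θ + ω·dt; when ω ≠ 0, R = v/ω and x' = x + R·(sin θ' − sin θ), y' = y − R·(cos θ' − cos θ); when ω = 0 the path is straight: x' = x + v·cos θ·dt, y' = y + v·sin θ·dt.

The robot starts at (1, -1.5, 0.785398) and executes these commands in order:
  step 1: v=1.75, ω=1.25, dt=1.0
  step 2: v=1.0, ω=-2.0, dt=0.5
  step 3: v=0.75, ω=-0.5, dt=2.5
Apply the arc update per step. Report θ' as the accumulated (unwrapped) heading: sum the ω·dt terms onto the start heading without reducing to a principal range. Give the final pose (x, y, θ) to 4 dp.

step 1: θ'=2.0354 (R=1.4000) → pose (1.2617, 0.1172, 2.0354)
step 2: θ'=1.0354 (R=-0.5000) → pose (1.2786, 0.5964, 1.0354)
step 3: θ'=-0.2146 (R=-1.5000) → pose (2.8882, 1.2967, -0.2146)

(2.8882, 1.2967, -0.2146)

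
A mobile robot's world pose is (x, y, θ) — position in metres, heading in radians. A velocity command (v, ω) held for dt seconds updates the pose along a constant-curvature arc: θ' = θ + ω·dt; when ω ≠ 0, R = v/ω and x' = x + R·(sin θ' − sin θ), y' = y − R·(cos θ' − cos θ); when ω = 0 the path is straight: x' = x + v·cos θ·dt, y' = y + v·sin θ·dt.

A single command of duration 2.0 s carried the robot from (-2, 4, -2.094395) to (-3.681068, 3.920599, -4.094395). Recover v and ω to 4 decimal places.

Δθ = -4.094395 − -2.094395 = -2.000000
ω = Δθ/dt = -2.000000/2.0 = -1.0000
R = Δx/(sin θ' − sin θ) = -1.0000
v = R·ω = -1.0000·-1.0000 = 1.0000

v = 1.0000, ω = -1.0000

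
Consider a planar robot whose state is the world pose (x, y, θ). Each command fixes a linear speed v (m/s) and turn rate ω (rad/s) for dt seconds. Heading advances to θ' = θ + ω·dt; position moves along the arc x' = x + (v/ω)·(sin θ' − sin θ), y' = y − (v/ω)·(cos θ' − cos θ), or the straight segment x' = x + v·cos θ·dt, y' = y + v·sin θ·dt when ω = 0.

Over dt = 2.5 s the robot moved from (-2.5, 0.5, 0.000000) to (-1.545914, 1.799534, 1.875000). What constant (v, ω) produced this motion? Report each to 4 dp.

Δθ = 1.875000 − 0.000000 = 1.875000
ω = Δθ/dt = 1.875000/2.5 = 0.7500
R = −Δy/(cos θ' − cos θ) = 1.0000
v = R·ω = 1.0000·0.7500 = 0.7500

v = 0.7500, ω = 0.7500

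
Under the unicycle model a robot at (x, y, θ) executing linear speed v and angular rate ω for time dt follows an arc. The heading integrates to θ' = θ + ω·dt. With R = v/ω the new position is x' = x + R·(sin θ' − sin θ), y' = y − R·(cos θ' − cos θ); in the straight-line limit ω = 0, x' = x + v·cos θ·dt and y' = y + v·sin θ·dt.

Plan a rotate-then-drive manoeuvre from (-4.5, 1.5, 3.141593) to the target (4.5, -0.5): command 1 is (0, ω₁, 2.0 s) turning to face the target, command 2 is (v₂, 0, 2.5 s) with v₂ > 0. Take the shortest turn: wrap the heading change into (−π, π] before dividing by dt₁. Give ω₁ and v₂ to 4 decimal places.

ω₁ = 1.4615, v₂ = 3.6878

heading to target = atan2(-0.5−1.5, 4.5−-4.5) = -0.2187
Δθ = wrap(-0.2187 − 3.1416) = 2.9229; ω₁ = Δθ/dt₁ = 1.4615
distance = √((4.5−-4.5)² + (-0.5−1.5)²) = 9.2195; v₂ = distance/dt₂ = 3.6878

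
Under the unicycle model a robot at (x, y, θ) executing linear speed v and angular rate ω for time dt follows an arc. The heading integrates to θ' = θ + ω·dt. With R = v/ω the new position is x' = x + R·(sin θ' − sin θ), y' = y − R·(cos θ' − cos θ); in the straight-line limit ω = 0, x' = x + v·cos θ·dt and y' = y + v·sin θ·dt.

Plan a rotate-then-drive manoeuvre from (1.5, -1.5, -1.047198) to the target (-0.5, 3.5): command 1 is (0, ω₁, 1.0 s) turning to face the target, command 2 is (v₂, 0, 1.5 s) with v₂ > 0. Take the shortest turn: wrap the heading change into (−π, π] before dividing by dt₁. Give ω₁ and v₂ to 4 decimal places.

ω₁ = 2.9985, v₂ = 3.5901

heading to target = atan2(3.5−-1.5, -0.5−1.5) = 1.9513
Δθ = wrap(1.9513 − -1.0472) = 2.9985; ω₁ = Δθ/dt₁ = 2.9985
distance = √((-0.5−1.5)² + (3.5−-1.5)²) = 5.3852; v₂ = distance/dt₂ = 3.5901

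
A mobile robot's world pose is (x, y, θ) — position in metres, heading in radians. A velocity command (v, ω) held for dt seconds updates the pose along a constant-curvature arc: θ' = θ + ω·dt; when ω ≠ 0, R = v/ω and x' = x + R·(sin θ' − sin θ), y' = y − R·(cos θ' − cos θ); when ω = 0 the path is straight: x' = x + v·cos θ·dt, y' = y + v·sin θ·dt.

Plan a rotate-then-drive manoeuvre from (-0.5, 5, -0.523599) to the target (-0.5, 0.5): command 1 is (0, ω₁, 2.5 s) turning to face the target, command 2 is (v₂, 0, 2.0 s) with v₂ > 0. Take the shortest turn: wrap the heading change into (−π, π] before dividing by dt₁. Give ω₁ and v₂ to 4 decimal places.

ω₁ = -0.4189, v₂ = 2.2500

heading to target = atan2(0.5−5, -0.5−-0.5) = -1.5708
Δθ = wrap(-1.5708 − -0.5236) = -1.0472; ω₁ = Δθ/dt₁ = -0.4189
distance = √((-0.5−-0.5)² + (0.5−5)²) = 4.5000; v₂ = distance/dt₂ = 2.2500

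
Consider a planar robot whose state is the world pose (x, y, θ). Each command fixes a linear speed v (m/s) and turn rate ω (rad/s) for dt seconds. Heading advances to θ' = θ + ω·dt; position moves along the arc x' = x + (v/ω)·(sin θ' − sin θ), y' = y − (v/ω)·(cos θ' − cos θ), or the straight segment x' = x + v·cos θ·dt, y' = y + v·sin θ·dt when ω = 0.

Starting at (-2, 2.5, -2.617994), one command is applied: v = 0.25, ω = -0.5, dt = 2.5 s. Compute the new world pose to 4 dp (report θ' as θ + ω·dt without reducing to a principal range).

(-2.5821, 2.5592, -3.8680)

θ' = -2.6180 + -0.5·2.5 = -3.8680
R = v/ω = 0.25/-0.5 = -0.5000
x' = -2 + -0.5000·(sin -3.8680 − sin -2.6180) = -2.5821
y' = 2.5 − -0.5000·(cos -3.8680 − cos -2.6180) = 2.5592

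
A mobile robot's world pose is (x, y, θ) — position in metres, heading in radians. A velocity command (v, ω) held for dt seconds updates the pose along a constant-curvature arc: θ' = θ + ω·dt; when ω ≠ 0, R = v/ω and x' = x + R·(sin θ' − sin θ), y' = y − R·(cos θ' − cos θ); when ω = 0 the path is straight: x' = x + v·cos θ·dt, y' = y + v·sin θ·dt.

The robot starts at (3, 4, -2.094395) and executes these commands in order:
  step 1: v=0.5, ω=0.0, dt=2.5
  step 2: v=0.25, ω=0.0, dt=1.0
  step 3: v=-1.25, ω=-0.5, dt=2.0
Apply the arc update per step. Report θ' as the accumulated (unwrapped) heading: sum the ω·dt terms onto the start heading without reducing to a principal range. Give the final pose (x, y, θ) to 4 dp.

(4.2971, 3.9482, -3.0944)

step 1: θ'=-2.0944 (straight) → pose (2.3750, 2.9175, -2.0944)
step 2: θ'=-2.0944 (straight) → pose (2.2500, 2.7010, -2.0944)
step 3: θ'=-3.0944 (R=2.5000) → pose (4.2971, 3.9482, -3.0944)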